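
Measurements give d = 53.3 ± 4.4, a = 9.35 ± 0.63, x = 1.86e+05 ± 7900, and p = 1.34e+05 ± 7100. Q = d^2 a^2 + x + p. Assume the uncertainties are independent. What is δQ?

Let w = d^2·a^2 = 2.48e+05. δw/w = √((2·δd/d)² + (2·δa/a)²) = √(0.0273 + 0.0182) = 0.213, so δw = 52900.
Q = w + x + p: δQ = √(δw² + δx² + δp²) = √(2.8e+09 + 6.24e+07 + 5.04e+07) = 54000

54000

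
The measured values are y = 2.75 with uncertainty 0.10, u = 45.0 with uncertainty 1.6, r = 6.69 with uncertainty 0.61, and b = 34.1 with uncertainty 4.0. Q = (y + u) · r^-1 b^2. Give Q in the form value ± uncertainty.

Let w = y + u = 47.8. δw = √(δy² + δu²) = √(0.0100 + 2.56) = 1.60, so δw/w = 0.0336.
Q is then a monomial in w, r, b:
δQ/Q = √((δw/w)² + (-1·δr/r)² + (2·δb/b)²) = √(0.00113 + 0.00831 + 0.0550) = 0.254
Q = 8300, so δQ = 0.254 × 8300 = 2110.

8300 ± 2110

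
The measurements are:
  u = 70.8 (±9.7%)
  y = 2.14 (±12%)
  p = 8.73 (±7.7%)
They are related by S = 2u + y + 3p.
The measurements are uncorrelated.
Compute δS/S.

0.0817

Each term contributes (cᵢ δxᵢ)² to (δS)²:
  (2·δu)² = 189;  (δy)² = 0.0659;  (3·δp)² = 4.07
δS = √(193) = 13.9
S = 170, so δS/S = 13.9/170 = 0.0817.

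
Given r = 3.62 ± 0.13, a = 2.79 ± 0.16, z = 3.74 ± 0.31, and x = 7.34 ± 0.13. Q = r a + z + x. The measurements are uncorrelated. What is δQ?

0.762

Let p = r·a = 10.1. δp/p = √((1·δr/r)² + (1·δa/a)²) = √(0.00129 + 0.00329) = 0.0677, so δp = 0.683.
Q = p + z + x: δQ = √(δp² + δz² + δx²) = √(0.467 + 0.0961 + 0.0169) = 0.762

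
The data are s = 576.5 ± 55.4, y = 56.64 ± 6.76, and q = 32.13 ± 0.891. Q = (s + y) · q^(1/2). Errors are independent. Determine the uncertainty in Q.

Let u = s + y = 633.1. δu = √(δs² + δy²) = √(3070 + 45.7) = 55.8, so δu/u = 0.0881.
Q is then a monomial in u, q:
δQ/Q = √((δu/u)² + (½·δq/q)²) = √(0.00777 + 0.000192) = 0.0892
Q = 3589, so δQ = 0.0892 × 3589 = 320.

320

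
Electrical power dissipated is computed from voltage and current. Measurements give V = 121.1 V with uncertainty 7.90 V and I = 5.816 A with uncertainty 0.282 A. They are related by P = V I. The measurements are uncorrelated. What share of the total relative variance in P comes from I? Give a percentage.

35.6%

(δP/P)² = (1·δV/V)² + (1·δI/I)²
  V term: (1×0.0652)² = 0.00426
  I term: (1×0.0485)² = 0.00235
Total = 0.00661. Share from I = 0.00235/0.00661 = 0.356.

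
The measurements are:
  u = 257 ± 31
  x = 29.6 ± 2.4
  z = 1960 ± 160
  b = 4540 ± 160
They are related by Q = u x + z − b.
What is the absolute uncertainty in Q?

Let p = u·x = 7610. δp/p = √((1·δu/u)² + (1·δx/x)²) = √(0.0145 + 0.00657) = 0.145, so δp = 1110.
Q = p + z − b: δQ = √(δp² + δz² + δb²) = √(1.22e+06 + 25600 + 25600) = 1130

1130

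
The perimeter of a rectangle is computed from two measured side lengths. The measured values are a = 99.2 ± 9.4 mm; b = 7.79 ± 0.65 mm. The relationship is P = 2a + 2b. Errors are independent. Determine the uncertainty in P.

Each term contributes (cᵢ δxᵢ)² to (δP)²:
  (2·δa)² = 353;  (2·δb)² = 1.69
δP = √(355) = 18.8 mm

18.8 mm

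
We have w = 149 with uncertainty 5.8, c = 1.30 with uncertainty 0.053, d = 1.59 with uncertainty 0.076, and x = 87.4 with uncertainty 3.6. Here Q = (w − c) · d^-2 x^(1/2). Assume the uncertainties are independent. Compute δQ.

Let u = w − c = 148. δu = √(δw² + δc²) = √(33.6 + 0.00281) = 5.80, so δu/u = 0.0393.
Q is then a monomial in u, d, x:
δQ/Q = √((δu/u)² + (-2·δd/d)² + (½·δx/x)²) = √(0.00154 + 0.00914 + 0.000424) = 0.105
Q = 546, so δQ = 0.105 × 546 = 57.6.

57.6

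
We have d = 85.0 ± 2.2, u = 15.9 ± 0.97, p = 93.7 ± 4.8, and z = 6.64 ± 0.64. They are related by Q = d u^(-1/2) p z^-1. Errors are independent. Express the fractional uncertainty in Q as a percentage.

Since Q is a product/quotient, work with relative uncertainties:
  (1·δd/d)² = (1×0.0259)² = 0.000670;  (−½·δu/u)² = (-0.5×0.0610)² = 0.000930;  (1·δp/p)² = (1×0.0512)² = 0.00262;  (-1·δz/z)² = (-1×0.0964)² = 0.00929
δQ/Q = √(0.0135) = 0.116

11.6%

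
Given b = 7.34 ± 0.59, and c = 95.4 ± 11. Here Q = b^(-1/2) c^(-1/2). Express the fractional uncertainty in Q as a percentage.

7.03%

Q is a product of powers, so relative uncertainties combine in quadrature:
  (−½·δb/b)² = (-0.5×0.0804)² = 0.00162;  (−½·δc/c)² = (-0.5×0.115)² = 0.00332
δQ/Q = √(0.00494) = 0.0703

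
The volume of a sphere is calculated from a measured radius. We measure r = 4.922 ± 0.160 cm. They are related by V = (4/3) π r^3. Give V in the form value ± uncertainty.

499.5 ± 48.7 cm^3

V is a product of powers, so relative uncertainties combine in quadrature:
  (3·δr/r)² = (3×0.0325)² = 0.00951
δV/V = √(0.00951) = 0.0975
V = 499.5 cm^3, so δV = 0.0975 × 499.5 = 48.7 cm^3.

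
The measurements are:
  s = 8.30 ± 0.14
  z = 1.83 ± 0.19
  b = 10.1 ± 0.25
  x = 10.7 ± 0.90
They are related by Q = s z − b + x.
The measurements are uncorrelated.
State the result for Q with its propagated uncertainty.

15.8 ± 1.85

Let p = s·z = 15.2. δp/p = √((1·δs/s)² + (1·δz/z)²) = √(0.000285 + 0.0108) = 0.105, so δp = 1.60.
Q = p − b + x: δQ = √(δp² + δb² + δx²) = √(2.55 + 0.0625 + 0.810) = 1.85
Q = 15.8.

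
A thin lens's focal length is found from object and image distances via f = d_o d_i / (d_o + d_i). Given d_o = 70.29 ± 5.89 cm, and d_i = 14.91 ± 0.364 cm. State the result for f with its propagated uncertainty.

12.30 ± 0.306 cm

∂f/∂d_o = (d_i/(d_o+d_i))² = 0.0306;  ∂f/∂d_i = (d_o/(d_o+d_i))² = 0.681
δf = √((∂f/∂d_o · δd_o)² + (∂f/∂d_i · δd_i)²) = √(0.0325 + 0.0614) = 0.306 cm
f = 12.30 cm.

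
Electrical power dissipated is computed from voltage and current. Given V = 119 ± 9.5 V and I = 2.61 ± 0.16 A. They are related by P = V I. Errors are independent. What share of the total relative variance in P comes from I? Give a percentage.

(δP/P)² = (1·δV/V)² + (1·δI/I)²
  V term: (1×0.0798)² = 0.00637
  I term: (1×0.0613)² = 0.00376
Total = 0.0101. Share from I = 0.00376/0.0101 = 0.371.

37.1%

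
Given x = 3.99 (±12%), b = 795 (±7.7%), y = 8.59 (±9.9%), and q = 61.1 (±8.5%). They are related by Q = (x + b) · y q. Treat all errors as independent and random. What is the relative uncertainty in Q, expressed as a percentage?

15.1%

Let u = x + b = 799. δu = √(δx² + δb²) = √(0.229 + 3750) = 61.2, so δu/u = 0.0766.
Q is then a monomial in u, y, q:
δQ/Q = √((δu/u)² + (1·δy/y)² + (1·δq/q)²) = √(0.00587 + 0.00980 + 0.00723) = 0.151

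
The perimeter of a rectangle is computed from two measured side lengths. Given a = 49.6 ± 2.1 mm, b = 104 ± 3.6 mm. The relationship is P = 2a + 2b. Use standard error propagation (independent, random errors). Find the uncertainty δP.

8.34 mm

Each term contributes (cᵢ δxᵢ)² to (δP)²:
  (2·δa)² = 17.6;  (2·δb)² = 51.8
δP = √(69.5) = 8.34 mm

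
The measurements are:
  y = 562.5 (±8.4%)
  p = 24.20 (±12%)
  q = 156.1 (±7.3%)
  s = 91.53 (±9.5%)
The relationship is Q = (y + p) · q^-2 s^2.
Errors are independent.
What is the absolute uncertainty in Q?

Let u = y + p = 586.7. δu = √(δy² + δp²) = √(2230 + 8.43) = 47.3, so δu/u = 0.0807.
Q is then a monomial in u, q, s:
δQ/Q = √((δu/u)² + (-2·δq/q)² + (2·δs/s)²) = √(0.00651 + 0.0213 + 0.0361) = 0.253
Q = 201.7, so δQ = 0.253 × 201.7 = 51.0.

51.0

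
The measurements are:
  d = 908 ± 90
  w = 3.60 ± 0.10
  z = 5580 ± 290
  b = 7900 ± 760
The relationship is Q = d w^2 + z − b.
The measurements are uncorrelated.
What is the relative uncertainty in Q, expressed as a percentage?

16.6%

Let p = d·w^2 = 11800. δp/p = √((1·δd/d)² + (2·δw/w)²) = √(0.00982 + 0.00309) = 0.114, so δp = 1340.
Q = p + z − b: δQ = √(δp² + δz² + δb²) = √(1.79e+06 + 84100 + 5.78e+05) = 1570
Q = 9450, so δQ/Q = 1570/9450 = 0.166.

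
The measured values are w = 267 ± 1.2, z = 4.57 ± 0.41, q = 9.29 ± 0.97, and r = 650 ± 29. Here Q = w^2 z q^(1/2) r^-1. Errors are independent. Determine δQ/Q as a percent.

11.3%

Each factor contributes (exponent × relative error)² to (δQ/Q)²:
  (2·δw/w)² = (2×0.00449)² = 8.08e-05;  (1·δz/z)² = (1×0.0897)² = 0.00805;  (½·δq/q)² = (0.5×0.104)² = 0.00273;  (-1·δr/r)² = (-1×0.0446)² = 0.00199
δQ/Q = √(0.0128) = 0.113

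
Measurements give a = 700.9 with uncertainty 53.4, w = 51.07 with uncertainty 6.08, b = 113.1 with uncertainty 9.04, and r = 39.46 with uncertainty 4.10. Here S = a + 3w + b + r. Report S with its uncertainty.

S is a linear combination, so absolute uncertainties add in quadrature:
  (δa)² = 2850;  (3·δw)² = 333;  (δb)² = 81.7;  (δr)² = 16.8
δS = √(3280) = 57.3
S = 1007.

1007 ± 57.3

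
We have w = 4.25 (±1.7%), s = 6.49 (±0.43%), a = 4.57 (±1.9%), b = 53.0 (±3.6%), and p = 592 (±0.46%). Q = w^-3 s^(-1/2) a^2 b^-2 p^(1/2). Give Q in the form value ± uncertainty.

(9.25 ± 0.889) × 10^-4

Since Q is a product/quotient, work with relative uncertainties:
  (-3·δw/w)² = (-3×0.0170)² = 0.00260;  (−½·δs/s)² = (-0.5×0.00430)² = 4.62e-06;  (2·δa/a)² = (2×0.0190)² = 0.00144;  (-2·δb/b)² = (-2×0.0360)² = 0.00518;  (½·δp/p)² = (0.5×0.00460)² = 5.29e-06
δQ/Q = √(0.00924) = 0.0961
Q = 0.000925, so δQ = 0.0961 × 0.000925 = 8.89e-05.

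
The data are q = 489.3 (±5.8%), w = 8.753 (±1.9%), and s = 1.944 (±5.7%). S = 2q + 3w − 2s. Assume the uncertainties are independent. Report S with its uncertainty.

Absolute uncertainties add in quadrature for a linear combination:
  (2·δq)² = 3220;  (3·δw)² = 0.249;  (2·δs)² = 0.0491
δS = √(3220) = 56.8
S = 1001.

1001 ± 56.8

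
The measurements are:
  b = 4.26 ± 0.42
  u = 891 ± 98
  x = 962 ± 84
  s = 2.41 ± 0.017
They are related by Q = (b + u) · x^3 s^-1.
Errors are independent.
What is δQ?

9.39e+10

Let w = b + u = 895. δw = √(δb² + δu²) = √(0.176 + 9600) = 98.0, so δw/w = 0.109.
Q is then a monomial in w, x, s:
δQ/Q = √((δw/w)² + (3·δx/x)² + (-1·δs/s)²) = √(0.0120 + 0.0686 + 4.98e-05) = 0.284
Q = 3.31e+11, so δQ = 0.284 × 3.31e+11 = 9.39e+10.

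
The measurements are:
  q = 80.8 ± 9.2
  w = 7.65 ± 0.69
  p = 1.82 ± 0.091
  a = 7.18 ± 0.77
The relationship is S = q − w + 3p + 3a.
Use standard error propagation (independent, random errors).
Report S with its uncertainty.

100 ± 9.51

For a sum/difference, combine absolute errors in quadrature:
  (δq)² = 84.6;  (δw)² = 0.476;  (3·δp)² = 0.0745;  (3·δa)² = 5.34
δS = √(90.5) = 9.51
S = 100.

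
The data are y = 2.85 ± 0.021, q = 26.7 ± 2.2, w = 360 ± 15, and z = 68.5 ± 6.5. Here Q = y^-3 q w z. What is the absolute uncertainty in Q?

Each factor contributes (exponent × relative error)² to (δQ/Q)²:
  (-3·δy/y)² = (-3×0.00737)² = 0.000489;  (1·δq/q)² = (1×0.0824)² = 0.00679;  (1·δw/w)² = (1×0.0417)² = 0.00174;  (1·δz/z)² = (1×0.0949)² = 0.00900
δQ/Q = √(0.0180) = 0.134
Q = 28400, so δQ = 0.134 × 28400 = 3820.

3820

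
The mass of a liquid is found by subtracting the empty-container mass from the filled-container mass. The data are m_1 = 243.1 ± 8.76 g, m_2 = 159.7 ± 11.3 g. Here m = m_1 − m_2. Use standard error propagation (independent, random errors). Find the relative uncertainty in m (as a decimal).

0.171

Sums and differences: (δm)² = Σ (cᵢ δxᵢ)².
  (δm_1)² = 76.7;  (δm_2)² = 128
δm = √(204) = 14.3 g
m = 83.40 g, so δm/m = 14.3/83.40 = 0.171.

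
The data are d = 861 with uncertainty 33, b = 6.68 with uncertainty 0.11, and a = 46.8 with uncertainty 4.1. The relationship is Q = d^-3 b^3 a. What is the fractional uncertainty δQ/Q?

Products/powers → add relative errors in quadrature, weighted by exponent:
  (-3·δd/d)² = (-3×0.0383)² = 0.0132;  (3·δb/b)² = (3×0.0165)² = 0.00244;  (1·δa/a)² = (1×0.0876)² = 0.00767
δQ/Q = √(0.0233) = 0.153

0.153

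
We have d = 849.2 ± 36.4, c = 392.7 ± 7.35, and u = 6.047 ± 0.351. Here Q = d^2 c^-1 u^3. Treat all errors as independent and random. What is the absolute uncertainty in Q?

Products/powers → add relative errors in quadrature, weighted by exponent:
  (2·δd/d)² = (2×0.0429)² = 0.00735;  (-1·δc/c)² = (-1×0.0187)² = 0.000350;  (3·δu/u)² = (3×0.0580)² = 0.0303
δQ/Q = √(0.0380) = 0.195
Q = 406000, so δQ = 0.195 × 406000 = 79200.

79200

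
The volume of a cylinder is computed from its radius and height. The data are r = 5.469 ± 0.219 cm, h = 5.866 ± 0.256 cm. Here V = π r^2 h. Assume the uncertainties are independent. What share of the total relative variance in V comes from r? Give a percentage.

(δV/V)² = (2·δr/r)² + (1·δh/h)²
  r term: (2×0.0400)² = 0.00641
  h term: (1×0.0436)² = 0.00190
Total = 0.00832. Share from r = 0.00641/0.00832 = 0.771.

77.1%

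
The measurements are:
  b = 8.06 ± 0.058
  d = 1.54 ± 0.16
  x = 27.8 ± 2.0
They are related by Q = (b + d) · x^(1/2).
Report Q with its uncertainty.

Let u = b + d = 9.60. δu = √(δb² + δd²) = √(0.00336 + 0.0256) = 0.170, so δu/u = 0.0177.
Q is then a monomial in u, x:
δQ/Q = √((δu/u)² + (½·δx/x)²) = √(0.000314 + 0.00129) = 0.0401
Q = 50.6, so δQ = 0.0401 × 50.6 = 2.03.

50.6 ± 2.03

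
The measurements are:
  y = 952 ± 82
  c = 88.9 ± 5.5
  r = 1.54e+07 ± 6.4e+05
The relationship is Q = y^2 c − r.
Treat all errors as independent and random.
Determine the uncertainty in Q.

Let p = y^2·c = 8.06e+07. δp/p = √((2·δy/y)² + (1·δc/c)²) = √(0.0297 + 0.00383) = 0.183, so δp = 1.47e+07.
Q = p − r: δQ = √(δp² + δr²) = √(2.17e+14 + 4.1e+11) = 1.48e+07

1.48e+07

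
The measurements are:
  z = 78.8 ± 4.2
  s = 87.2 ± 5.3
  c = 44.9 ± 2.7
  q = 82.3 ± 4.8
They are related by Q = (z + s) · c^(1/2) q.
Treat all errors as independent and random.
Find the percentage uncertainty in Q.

Let u = z + s = 166. δu = √(δz² + δs²) = √(17.6 + 28.1) = 6.76, so δu/u = 0.0407.
Q is then a monomial in u, c, q:
δQ/Q = √((δu/u)² + (½·δc/c)² + (1·δq/q)²) = √(0.00166 + 0.000904 + 0.00340) = 0.0772

7.72%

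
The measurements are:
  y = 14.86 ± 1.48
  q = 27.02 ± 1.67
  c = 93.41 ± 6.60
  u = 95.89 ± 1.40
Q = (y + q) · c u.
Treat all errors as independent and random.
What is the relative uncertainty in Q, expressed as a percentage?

8.97%

Let w = y + q = 41.88. δw = √(δy² + δq²) = √(2.19 + 2.79) = 2.23, so δw/w = 0.0533.
Q is then a monomial in w, c, u:
δQ/Q = √((δw/w)² + (1·δc/c)² + (1·δu/u)²) = √(0.00284 + 0.00499 + 0.000213) = 0.0897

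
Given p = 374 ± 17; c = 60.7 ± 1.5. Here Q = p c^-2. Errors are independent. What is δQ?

Products/powers → add relative errors in quadrature, weighted by exponent:
  (1·δp/p)² = (1×0.0455)² = 0.00207;  (-2·δc/c)² = (-2×0.0247)² = 0.00244
δQ/Q = √(0.00451) = 0.0671
Q = 0.102, so δQ = 0.0671 × 0.102 = 0.00682.

0.00682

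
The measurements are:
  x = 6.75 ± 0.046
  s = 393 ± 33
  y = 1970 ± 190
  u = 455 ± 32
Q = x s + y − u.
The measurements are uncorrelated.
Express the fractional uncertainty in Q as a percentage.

Let p = x·s = 2650. δp/p = √((1·δx/x)² + (1·δs/s)²) = √(4.64e-05 + 0.00705) = 0.0842, so δp = 223.
Q = p + y − u: δQ = √(δp² + δy² + δu²) = √(49900 + 36100 + 1020) = 295
Q = 4170, so δQ/Q = 295/4170 = 0.0708.

7.08%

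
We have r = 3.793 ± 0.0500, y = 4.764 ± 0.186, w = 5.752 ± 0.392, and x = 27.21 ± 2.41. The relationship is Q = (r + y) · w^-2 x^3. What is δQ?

Let u = r + y = 8.557. δu = √(δr² + δy²) = √(0.00250 + 0.0346) = 0.193, so δu/u = 0.0225.
Q is then a monomial in u, w, x:
δQ/Q = √((δu/u)² + (-2·δw/w)² + (3·δx/x)²) = √(0.000507 + 0.0186 + 0.0706) = 0.299
Q = 5210, so δQ = 0.299 × 5210 = 1560.

1560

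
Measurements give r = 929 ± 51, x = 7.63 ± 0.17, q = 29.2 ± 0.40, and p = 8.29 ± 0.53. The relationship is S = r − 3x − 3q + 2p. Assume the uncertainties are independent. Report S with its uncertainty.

Each term contributes (cᵢ δxᵢ)² to (δS)²:
  (δr)² = 2600;  (3·δx)² = 0.260;  (3·δq)² = 1.44;  (2·δp)² = 1.12
δS = √(2600) = 51.0
S = 835.

835 ± 51.0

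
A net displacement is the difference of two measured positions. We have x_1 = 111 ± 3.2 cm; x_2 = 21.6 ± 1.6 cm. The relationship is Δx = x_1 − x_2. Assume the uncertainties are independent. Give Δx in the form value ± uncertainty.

Absolute uncertainties add in quadrature for a linear combination:
  (δx_1)² = 10.2;  (δx_2)² = 2.56
δΔx = √(12.8) = 3.58 cm
Δx = 89.4 cm.

89.4 ± 3.58 cm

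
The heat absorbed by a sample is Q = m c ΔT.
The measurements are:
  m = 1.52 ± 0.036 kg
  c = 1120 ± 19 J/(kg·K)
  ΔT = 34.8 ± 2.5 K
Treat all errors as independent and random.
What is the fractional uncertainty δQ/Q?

0.0775

Each factor contributes (exponent × relative error)² to (δQ/Q)²:
  (1·δm/m)² = (1×0.0237)² = 0.000561;  (1·δc/c)² = (1×0.0170)² = 0.000288;  (1·δΔT/ΔT)² = (1×0.0718)² = 0.00516
δQ/Q = √(0.00601) = 0.0775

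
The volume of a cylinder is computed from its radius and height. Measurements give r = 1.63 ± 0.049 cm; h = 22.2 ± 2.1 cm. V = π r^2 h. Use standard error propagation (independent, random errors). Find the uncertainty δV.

20.8 cm^3

Each factor contributes (exponent × relative error)² to (δV/V)²:
  (2·δr/r)² = (2×0.0301)² = 0.00361;  (1·δh/h)² = (1×0.0946)² = 0.00895
δV/V = √(0.0126) = 0.112
V = 185 cm^3, so δV = 0.112 × 185 = 20.8 cm^3.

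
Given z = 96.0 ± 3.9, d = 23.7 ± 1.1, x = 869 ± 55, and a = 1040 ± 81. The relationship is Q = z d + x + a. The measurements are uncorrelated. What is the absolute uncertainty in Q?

Let p = z·d = 2280. δp/p = √((1·δz/z)² + (1·δd/d)²) = √(0.00165 + 0.00215) = 0.0617, so δp = 140.
Q = p + x + a: δQ = √(δp² + δx² + δa²) = √(19700 + 3020 + 6560) = 171

171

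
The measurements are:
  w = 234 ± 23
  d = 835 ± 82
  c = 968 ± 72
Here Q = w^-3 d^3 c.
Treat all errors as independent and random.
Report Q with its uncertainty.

44000 ± 18600

Products/powers → add relative errors in quadrature, weighted by exponent:
  (-3·δw/w)² = (-3×0.0983)² = 0.0869;  (3·δd/d)² = (3×0.0982)² = 0.0868;  (1·δc/c)² = (1×0.0744)² = 0.00553
δQ/Q = √(0.179) = 0.423
Q = 44000, so δQ = 0.423 × 44000 = 18600.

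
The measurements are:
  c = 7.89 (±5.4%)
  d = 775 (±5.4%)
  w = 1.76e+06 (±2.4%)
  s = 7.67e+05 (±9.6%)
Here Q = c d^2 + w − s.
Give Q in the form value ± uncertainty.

Let p = c·d^2 = 4.74e+06. δp/p = √((1·δc/c)² + (2·δd/d)²) = √(0.00292 + 0.0117) = 0.121, so δp = 5.72e+05.
Q = p + w − s: δQ = √(δp² + δw² + δs²) = √(3.27e+11 + 1.78e+09 + 5.42e+09) = 5.78e+05
Q = 5.73e+06.

(5.73 ± 0.578) × 10^6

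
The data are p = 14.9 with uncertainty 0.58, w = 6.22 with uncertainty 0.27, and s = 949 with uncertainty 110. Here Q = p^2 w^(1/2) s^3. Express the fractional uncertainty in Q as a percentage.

Each factor contributes (exponent × relative error)² to (δQ/Q)²:
  (2·δp/p)² = (2×0.0389)² = 0.00606;  (½·δw/w)² = (0.5×0.0434)² = 0.000471;  (3·δs/s)² = (3×0.116)² = 0.121
δQ/Q = √(0.127) = 0.357

35.7%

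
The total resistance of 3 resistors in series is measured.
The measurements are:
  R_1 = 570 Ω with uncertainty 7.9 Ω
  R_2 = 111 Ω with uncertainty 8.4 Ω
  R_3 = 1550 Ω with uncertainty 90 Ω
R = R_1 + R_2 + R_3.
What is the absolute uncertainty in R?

90.7 Ω

Each term contributes (cᵢ δxᵢ)² to (δR)²:
  (δR_1)² = 62.4;  (δR_2)² = 70.6;  (δR_3)² = 8100
δR = √(8230) = 90.7 Ω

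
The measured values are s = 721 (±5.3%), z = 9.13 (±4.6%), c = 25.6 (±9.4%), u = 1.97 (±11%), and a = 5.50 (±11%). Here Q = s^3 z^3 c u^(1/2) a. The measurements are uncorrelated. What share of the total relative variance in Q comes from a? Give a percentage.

17.7%

(δQ/Q)² = (3·δs/s)² + (3·δz/z)² + (1·δc/c)² + (½·δu/u)² + (1·δa/a)²
  s term: (3×0.0530)² = 0.0253
  z term: (3×0.0460)² = 0.0190
  c term: (1×0.0940)² = 0.00884
  u term: (0.5×0.110)² = 0.00302
  a term: (1×0.110)² = 0.0121
Total = 0.0683. Share from a = 0.0121/0.0683 = 0.177.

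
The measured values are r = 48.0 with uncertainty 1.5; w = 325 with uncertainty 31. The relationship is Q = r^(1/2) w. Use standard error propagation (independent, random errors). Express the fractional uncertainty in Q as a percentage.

9.67%

Q is a product of powers, so relative uncertainties combine in quadrature:
  (½·δr/r)² = (0.5×0.0312)² = 0.000244;  (1·δw/w)² = (1×0.0954)² = 0.00910
δQ/Q = √(0.00934) = 0.0967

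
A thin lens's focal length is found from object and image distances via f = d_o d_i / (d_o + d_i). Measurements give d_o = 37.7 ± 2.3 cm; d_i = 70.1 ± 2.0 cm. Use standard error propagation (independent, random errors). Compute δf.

1.00 cm

∂f/∂d_o = (d_i/(d_o+d_i))² = 0.423;  ∂f/∂d_i = (d_o/(d_o+d_i))² = 0.122
δf = √((∂f/∂d_o · δd_o)² + (∂f/∂d_i · δd_i)²) = √(0.946 + 0.0598) = 1.00 cm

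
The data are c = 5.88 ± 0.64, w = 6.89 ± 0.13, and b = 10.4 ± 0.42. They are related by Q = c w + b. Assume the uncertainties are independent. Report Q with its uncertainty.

Let p = c·w = 40.5. δp/p = √((1·δc/c)² + (1·δw/w)²) = √(0.0118 + 0.000356) = 0.110, so δp = 4.48.
Q = p + b: δQ = √(δp² + δb²) = √(20.0 + 0.176) = 4.50
Q = 50.9.

50.9 ± 4.50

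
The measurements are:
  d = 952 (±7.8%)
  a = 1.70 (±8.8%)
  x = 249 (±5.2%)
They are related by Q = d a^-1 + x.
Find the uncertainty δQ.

Let p = d·a^-1 = 560. δp/p = √((1·δd/d)² + (-1·δa/a)²) = √(0.00608 + 0.00774) = 0.118, so δp = 65.9.
Q = p + x: δQ = √(δp² + δx²) = √(4340 + 168) = 67.1

67.1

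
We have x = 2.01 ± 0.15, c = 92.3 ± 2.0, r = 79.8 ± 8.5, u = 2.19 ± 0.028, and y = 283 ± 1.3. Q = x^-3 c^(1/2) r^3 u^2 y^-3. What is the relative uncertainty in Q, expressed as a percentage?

39.1%

Since Q is a product/quotient, work with relative uncertainties:
  (-3·δx/x)² = (-3×0.0746)² = 0.0501;  (½·δc/c)² = (0.5×0.0217)² = 0.000117;  (3·δr/r)² = (3×0.107)² = 0.102;  (2·δu/u)² = (2×0.0128)² = 0.000654;  (-3·δy/y)² = (-3×0.00459)² = 0.000190
δQ/Q = √(0.153) = 0.391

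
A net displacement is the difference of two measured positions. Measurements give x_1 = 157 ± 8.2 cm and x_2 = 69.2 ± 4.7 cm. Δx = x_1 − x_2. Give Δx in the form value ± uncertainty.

Sums and differences: (δΔx)² = Σ (cᵢ δxᵢ)².
  (δx_1)² = 67.2;  (δx_2)² = 22.1
δΔx = √(89.3) = 9.45 cm
Δx = 87.8 cm.

87.8 ± 9.45 cm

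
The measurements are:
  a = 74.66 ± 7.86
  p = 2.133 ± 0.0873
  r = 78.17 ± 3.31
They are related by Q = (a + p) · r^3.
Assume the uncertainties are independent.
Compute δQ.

Let u = a + p = 76.79. δu = √(δa² + δp²) = √(61.8 + 0.00762) = 7.86, so δu/u = 0.102.
Q is then a monomial in u, r:
δQ/Q = √((δu/u)² + (3·δr/r)²) = √(0.0105 + 0.0161) = 0.163
Q = 3.668e+07, so δQ = 0.163 × 3.668e+07 = 5.98e+06.

5.98e+06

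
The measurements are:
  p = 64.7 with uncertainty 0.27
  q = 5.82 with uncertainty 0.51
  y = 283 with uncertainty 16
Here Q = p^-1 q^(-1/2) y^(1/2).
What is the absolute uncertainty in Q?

0.00564

For a monomial Q ∝ p^-1, q^(-1/2), y^(1/2), fractional errors add in quadrature:
  (-1·δp/p)² = (-1×0.00417)² = 1.74e-05;  (−½·δq/q)² = (-0.5×0.0876)² = 0.00192;  (½·δy/y)² = (0.5×0.0565)² = 0.000799
δQ/Q = √(0.00274) = 0.0523
Q = 0.108, so δQ = 0.0523 × 0.108 = 0.00564.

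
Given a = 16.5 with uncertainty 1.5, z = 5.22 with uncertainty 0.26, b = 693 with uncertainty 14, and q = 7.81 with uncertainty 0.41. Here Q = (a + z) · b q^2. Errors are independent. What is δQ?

Let u = a + z = 21.7. δu = √(δa² + δz²) = √(2.25 + 0.0676) = 1.52, so δu/u = 0.0701.
Q is then a monomial in u, b, q:
δQ/Q = √((δu/u)² + (1·δb/b)² + (2·δq/q)²) = √(0.00491 + 0.000408 + 0.0110) = 0.128
Q = 9.18e+05, so δQ = 0.128 × 9.18e+05 = 1.17e+05.

1.17e+05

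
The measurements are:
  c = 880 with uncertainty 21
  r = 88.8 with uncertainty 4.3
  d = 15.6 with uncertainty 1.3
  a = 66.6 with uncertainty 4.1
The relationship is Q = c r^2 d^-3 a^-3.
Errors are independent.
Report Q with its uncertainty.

0.00619 ± 0.00202

Since Q is a product/quotient, work with relative uncertainties:
  (1·δc/c)² = (1×0.0239)² = 0.000569;  (2·δr/r)² = (2×0.0484)² = 0.00938;  (-3·δd/d)² = (-3×0.0833)² = 0.0625;  (-3·δa/a)² = (-3×0.0616)² = 0.0341
δQ/Q = √(0.107) = 0.326
Q = 0.00619, so δQ = 0.326 × 0.00619 = 0.00202.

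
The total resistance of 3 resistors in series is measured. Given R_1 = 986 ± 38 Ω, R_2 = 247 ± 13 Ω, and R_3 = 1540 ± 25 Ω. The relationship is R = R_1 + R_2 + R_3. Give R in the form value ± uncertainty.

2770 ± 47.3 Ω

Each term contributes (cᵢ δxᵢ)² to (δR)²:
  (δR_1)² = 1440;  (δR_2)² = 169;  (δR_3)² = 625
δR = √(2240) = 47.3 Ω
R = 2770 Ω.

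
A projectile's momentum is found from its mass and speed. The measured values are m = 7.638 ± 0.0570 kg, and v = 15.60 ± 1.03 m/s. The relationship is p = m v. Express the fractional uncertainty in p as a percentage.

6.64%

For a monomial p ∝ m, v, fractional errors add in quadrature:
  (1·δm/m)² = (1×0.00746)² = 5.57e-05;  (1·δv/v)² = (1×0.0660)² = 0.00436
δp/p = √(0.00442) = 0.0664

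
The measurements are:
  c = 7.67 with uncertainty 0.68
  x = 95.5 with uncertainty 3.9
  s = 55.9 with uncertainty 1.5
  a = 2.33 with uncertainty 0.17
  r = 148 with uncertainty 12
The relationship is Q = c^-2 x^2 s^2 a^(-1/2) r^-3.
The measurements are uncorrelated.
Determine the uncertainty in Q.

0.0312

Since Q is a product/quotient, work with relative uncertainties:
  (-2·δc/c)² = (-2×0.0887)² = 0.0314;  (2·δx/x)² = (2×0.0408)² = 0.00667;  (2·δs/s)² = (2×0.0268)² = 0.00288;  (−½·δa/a)² = (-0.5×0.0730)² = 0.00133;  (-3·δr/r)² = (-3×0.0811)² = 0.0592
δQ/Q = √(0.101) = 0.319
Q = 0.0979, so δQ = 0.319 × 0.0979 = 0.0312.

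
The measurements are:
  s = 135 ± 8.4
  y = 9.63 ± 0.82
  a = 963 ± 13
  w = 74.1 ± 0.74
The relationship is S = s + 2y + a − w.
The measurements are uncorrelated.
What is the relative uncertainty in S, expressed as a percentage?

1.49%

Sums and differences: (δS)² = Σ (cᵢ δxᵢ)².
  (δs)² = 70.6;  (2·δy)² = 2.69;  (δa)² = 169;  (δw)² = 0.548
δS = √(243) = 15.6
S = 1040, so δS/S = 15.6/1040 = 0.0149.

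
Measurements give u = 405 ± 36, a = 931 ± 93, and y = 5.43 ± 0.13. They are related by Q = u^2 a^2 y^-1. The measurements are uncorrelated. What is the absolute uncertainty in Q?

7.03e+09

Relative error in a monomial: (δQ/Q)² = Σ (nᵢ · δxᵢ/xᵢ)².
  (2·δu/u)² = (2×0.0889)² = 0.0316;  (2·δa/a)² = (2×0.0999)² = 0.0399;  (-1·δy/y)² = (-1×0.0239)² = 0.000573
δQ/Q = √(0.0721) = 0.268
Q = 2.62e+10, so δQ = 0.268 × 2.62e+10 = 7.03e+09.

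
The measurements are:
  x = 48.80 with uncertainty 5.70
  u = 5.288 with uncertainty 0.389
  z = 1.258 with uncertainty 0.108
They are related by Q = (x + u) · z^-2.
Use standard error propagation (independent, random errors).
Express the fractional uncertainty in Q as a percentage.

Let w = x + u = 54.09. δw = √(δx² + δu²) = √(32.5 + 0.151) = 5.71, so δw/w = 0.106.
Q is then a monomial in w, z:
δQ/Q = √((δw/w)² + (-2·δz/z)²) = √(0.0112 + 0.0295) = 0.202

20.2%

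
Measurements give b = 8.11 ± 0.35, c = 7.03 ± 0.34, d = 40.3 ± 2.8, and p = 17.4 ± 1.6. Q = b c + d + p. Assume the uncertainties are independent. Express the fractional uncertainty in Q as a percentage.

Let w = b·c = 57.0. δw/w = √((1·δb/b)² + (1·δc/c)²) = √(0.00186 + 0.00234) = 0.0648, so δw = 3.70.
Q = w + d + p: δQ = √(δw² + δd² + δp²) = √(13.7 + 7.84 + 2.56) = 4.90
Q = 115, so δQ/Q = 4.90/115 = 0.0428.

4.28%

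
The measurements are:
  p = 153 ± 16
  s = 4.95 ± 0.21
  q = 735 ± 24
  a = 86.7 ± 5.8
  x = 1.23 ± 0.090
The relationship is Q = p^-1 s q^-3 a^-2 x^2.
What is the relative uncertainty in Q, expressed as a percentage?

24.8%

Each factor contributes (exponent × relative error)² to (δQ/Q)²:
  (-1·δp/p)² = (-1×0.105)² = 0.0109;  (1·δs/s)² = (1×0.0424)² = 0.00180;  (-3·δq/q)² = (-3×0.0327)² = 0.00960;  (-2·δa/a)² = (-2×0.0669)² = 0.0179;  (2·δx/x)² = (2×0.0732)² = 0.0214
δQ/Q = √(0.0616) = 0.248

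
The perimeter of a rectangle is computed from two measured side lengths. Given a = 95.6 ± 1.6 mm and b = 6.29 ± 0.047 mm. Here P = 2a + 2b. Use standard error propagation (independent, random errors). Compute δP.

3.20 mm

P is a linear combination, so absolute uncertainties add in quadrature:
  (2·δa)² = 10.2;  (2·δb)² = 0.00884
δP = √(10.2) = 3.20 mm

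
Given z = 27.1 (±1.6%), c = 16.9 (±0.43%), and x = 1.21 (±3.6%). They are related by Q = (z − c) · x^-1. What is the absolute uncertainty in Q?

0.473

Let u = z − c = 10.2. δu = √(δz² + δc²) = √(0.188 + 0.00528) = 0.440, so δu/u = 0.0431.
Q is then a monomial in u, x:
δQ/Q = √((δu/u)² + (-1·δx/x)²) = √(0.00186 + 0.00130) = 0.0562
Q = 8.43, so δQ = 0.0562 × 8.43 = 0.473.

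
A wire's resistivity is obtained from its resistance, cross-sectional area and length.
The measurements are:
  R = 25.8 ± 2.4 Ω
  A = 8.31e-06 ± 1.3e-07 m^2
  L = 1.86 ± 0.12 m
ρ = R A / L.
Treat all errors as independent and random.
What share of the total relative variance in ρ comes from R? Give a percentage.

66.3%

(δρ/ρ)² = (1·δR/R)² + (1·δA/A)² + (-1·δL/L)²
  R term: (1×0.0930)² = 0.00865
  A term: (1×0.0156)² = 0.000245
  L term: (-1×0.0645)² = 0.00416
Total = 0.0131. Share from R = 0.00865/0.0131 = 0.663.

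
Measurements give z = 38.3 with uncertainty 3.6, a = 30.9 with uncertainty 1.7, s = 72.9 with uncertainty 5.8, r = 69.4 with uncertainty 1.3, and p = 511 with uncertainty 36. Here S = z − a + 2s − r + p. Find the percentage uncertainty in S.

S is a linear combination, so absolute uncertainties add in quadrature:
  (δz)² = 13.0;  (δa)² = 2.89;  (2·δs)² = 135;  (δr)² = 1.69;  (δp)² = 1300
δS = √(1450) = 38.1
S = 595, so δS/S = 38.1/595 = 0.0640.

6.40%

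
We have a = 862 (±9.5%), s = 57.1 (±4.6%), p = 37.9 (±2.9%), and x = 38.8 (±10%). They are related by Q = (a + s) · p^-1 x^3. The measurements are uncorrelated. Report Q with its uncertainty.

Let u = a + s = 919. δu = √(δa² + δs²) = √(6710 + 6.90) = 81.9, so δu/u = 0.0891.
Q is then a monomial in u, p, x:
δQ/Q = √((δu/u)² + (-1·δp/p)² + (3·δx/x)²) = √(0.00795 + 0.000841 + 0.0900) = 0.314
Q = 1.42e+06, so δQ = 0.314 × 1.42e+06 = 4.45e+05.

(1.42 ± 0.445) × 10^6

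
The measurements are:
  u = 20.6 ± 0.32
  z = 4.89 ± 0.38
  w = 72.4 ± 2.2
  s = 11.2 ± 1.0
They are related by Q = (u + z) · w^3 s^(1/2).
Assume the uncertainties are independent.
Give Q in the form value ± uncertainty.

(3.24 ± 0.335) × 10^7

Let h = u + z = 25.5. δh = √(δu² + δz²) = √(0.102 + 0.144) = 0.497, so δh/h = 0.0195.
Q is then a monomial in h, w, s:
δQ/Q = √((δh/h)² + (3·δw/w)² + (½·δs/s)²) = √(0.000380 + 0.00831 + 0.00199) = 0.103
Q = 3.24e+07, so δQ = 0.103 × 3.24e+07 = 3.35e+06.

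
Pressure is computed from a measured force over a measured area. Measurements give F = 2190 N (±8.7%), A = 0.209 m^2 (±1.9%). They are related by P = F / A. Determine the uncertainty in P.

Relative error in a monomial: (δP/P)² = Σ (nᵢ · δxᵢ/xᵢ)².
  (1·δF/F)² = (1×0.0870)² = 0.00757;  (-1·δA/A)² = (-1×0.0190)² = 0.000361
δP/P = √(0.00793) = 0.0891
P = 10500 Pa, so δP = 0.0891 × 10500 = 933 Pa.

933 Pa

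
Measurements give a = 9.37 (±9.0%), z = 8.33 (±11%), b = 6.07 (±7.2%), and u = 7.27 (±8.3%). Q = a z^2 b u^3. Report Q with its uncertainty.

(1.52 ± 0.533) × 10^6

Products/powers → add relative errors in quadrature, weighted by exponent:
  (1·δa/a)² = (1×0.0900)² = 0.00810;  (2·δz/z)² = (2×0.110)² = 0.0484;  (1·δb/b)² = (1×0.0720)² = 0.00518;  (3·δu/u)² = (3×0.0830)² = 0.0620
δQ/Q = √(0.124) = 0.352
Q = 1.52e+06, so δQ = 0.352 × 1.52e+06 = 5.33e+05.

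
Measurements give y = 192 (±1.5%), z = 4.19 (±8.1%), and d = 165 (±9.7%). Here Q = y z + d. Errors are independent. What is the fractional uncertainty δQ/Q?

0.0703

Let p = y·z = 804. δp/p = √((1·δy/y)² + (1·δz/z)²) = √(0.000225 + 0.00656) = 0.0824, so δp = 66.3.
Q = p + d: δQ = √(δp² + δd²) = √(4390 + 256) = 68.2
Q = 969, so δQ/Q = 68.2/969 = 0.0703.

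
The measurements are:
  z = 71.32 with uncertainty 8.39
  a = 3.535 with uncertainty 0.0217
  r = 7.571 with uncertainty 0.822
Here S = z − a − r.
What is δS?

For a sum/difference, combine absolute errors in quadrature:
  (δz)² = 70.4;  (δa)² = 0.000471;  (δr)² = 0.676
δS = √(71.1) = 8.43

8.43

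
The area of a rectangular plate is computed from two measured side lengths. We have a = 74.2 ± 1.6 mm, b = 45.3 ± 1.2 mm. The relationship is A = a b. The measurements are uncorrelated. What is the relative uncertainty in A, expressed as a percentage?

For a monomial A ∝ a, b, fractional errors add in quadrature:
  (1·δa/a)² = (1×0.0216)² = 0.000465;  (1·δb/b)² = (1×0.0265)² = 0.000702
δA/A = √(0.00117) = 0.0342

3.42%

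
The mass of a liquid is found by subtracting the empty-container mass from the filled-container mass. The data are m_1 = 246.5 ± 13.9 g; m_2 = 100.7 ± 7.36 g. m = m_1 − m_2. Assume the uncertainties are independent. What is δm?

15.7 g

Sums and differences: (δm)² = Σ (cᵢ δxᵢ)².
  (δm_1)² = 193;  (δm_2)² = 54.2
δm = √(247) = 15.7 g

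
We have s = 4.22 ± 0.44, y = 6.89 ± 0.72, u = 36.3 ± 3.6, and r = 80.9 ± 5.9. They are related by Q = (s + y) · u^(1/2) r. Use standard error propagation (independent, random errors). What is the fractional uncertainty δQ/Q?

Let w = s + y = 11.1. δw = √(δs² + δy²) = √(0.194 + 0.518) = 0.844, so δw/w = 0.0759.
Q is then a monomial in w, u, r:
δQ/Q = √((δw/w)² + (½·δu/u)² + (1·δr/r)²) = √(0.00577 + 0.00246 + 0.00532) = 0.116

0.116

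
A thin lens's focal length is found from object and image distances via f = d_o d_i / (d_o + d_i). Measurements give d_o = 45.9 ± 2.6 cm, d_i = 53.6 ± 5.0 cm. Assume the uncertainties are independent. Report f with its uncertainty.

24.7 ± 1.30 cm

∂f/∂d_o = (d_i/(d_o+d_i))² = 0.290;  ∂f/∂d_i = (d_o/(d_o+d_i))² = 0.213
δf = √((∂f/∂d_o · δd_o)² + (∂f/∂d_i · δd_i)²) = √(0.569 + 1.13) = 1.30 cm
f = 24.7 cm.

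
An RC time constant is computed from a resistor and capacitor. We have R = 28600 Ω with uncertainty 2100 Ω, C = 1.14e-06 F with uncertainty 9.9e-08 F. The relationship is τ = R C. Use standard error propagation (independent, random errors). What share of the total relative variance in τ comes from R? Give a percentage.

41.7%

(δτ/τ)² = (1·δR/R)² + (1·δC/C)²
  R term: (1×0.0734)² = 0.00539
  C term: (1×0.0868)² = 0.00754
Total = 0.0129. Share from R = 0.00539/0.0129 = 0.417.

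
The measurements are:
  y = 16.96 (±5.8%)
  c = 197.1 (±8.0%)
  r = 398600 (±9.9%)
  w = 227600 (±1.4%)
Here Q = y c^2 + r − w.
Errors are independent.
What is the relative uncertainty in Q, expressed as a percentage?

Let p = y·c^2 = 658900. δp/p = √((1·δy/y)² + (2·δc/c)²) = √(0.00336 + 0.0256) = 0.170, so δp = 1.12e+05.
Q = p + r − w: δQ = √(δp² + δr² + δw²) = √(1.26e+10 + 1.56e+09 + 1.02e+07) = 1.19e+05
Q = 829900, so δQ/Q = 1.19e+05/829900 = 0.143.

14.3%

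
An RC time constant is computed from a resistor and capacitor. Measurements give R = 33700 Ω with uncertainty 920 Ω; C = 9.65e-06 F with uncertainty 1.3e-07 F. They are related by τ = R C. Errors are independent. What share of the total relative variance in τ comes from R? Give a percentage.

80.4%

(δτ/τ)² = (1·δR/R)² + (1·δC/C)²
  R term: (1×0.0273)² = 0.000745
  C term: (1×0.0135)² = 0.000181
Total = 0.000927. Share from R = 0.000745/0.000927 = 0.804.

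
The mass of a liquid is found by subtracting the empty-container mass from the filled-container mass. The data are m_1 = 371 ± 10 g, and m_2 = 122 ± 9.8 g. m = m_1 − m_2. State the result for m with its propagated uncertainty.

249 ± 14.0 g

Absolute uncertainties add in quadrature for a linear combination:
  (δm_1)² = 100;  (δm_2)² = 96.0
δm = √(196) = 14.0 g
m = 249 g.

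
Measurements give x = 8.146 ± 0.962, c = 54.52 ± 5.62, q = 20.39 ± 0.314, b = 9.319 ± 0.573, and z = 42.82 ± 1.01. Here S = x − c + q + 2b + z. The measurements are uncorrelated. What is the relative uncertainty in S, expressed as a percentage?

16.7%

For a sum/difference, combine absolute errors in quadrature:
  (δx)² = 0.925;  (δc)² = 31.6;  (δq)² = 0.0986;  (2·δb)² = 1.31;  (δz)² = 1.02
δS = √(34.9) = 5.91
S = 35.47, so δS/S = 5.91/35.47 = 0.167.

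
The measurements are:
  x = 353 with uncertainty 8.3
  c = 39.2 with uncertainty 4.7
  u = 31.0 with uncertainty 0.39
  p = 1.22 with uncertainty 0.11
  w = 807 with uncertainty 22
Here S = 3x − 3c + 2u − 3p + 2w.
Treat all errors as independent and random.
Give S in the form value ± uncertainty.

Each term contributes (cᵢ δxᵢ)² to (δS)²:
  (3·δx)² = 620;  (3·δc)² = 199;  (2·δu)² = 0.608;  (3·δp)² = 0.109;  (2·δw)² = 1940
δS = √(2760) = 52.5
S = 2610.

2610 ± 52.5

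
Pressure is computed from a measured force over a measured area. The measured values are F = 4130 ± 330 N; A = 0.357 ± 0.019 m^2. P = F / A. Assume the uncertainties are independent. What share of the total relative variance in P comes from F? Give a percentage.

(δP/P)² = (1·δF/F)² + (-1·δA/A)²
  F term: (1×0.0799)² = 0.00638
  A term: (-1×0.0532)² = 0.00283
Total = 0.00922. Share from F = 0.00638/0.00922 = 0.693.

69.3%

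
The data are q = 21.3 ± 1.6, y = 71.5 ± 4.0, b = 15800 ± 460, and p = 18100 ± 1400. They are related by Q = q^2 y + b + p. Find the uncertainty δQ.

Let w = q^2·y = 32400. δw/w = √((2·δq/q)² + (1·δy/y)²) = √(0.0226 + 0.00313) = 0.160, so δw = 5200.
Q = w + b + p: δQ = √(δw² + δb² + δp²) = √(2.7e+07 + 2.12e+05 + 1.96e+06) = 5410

5410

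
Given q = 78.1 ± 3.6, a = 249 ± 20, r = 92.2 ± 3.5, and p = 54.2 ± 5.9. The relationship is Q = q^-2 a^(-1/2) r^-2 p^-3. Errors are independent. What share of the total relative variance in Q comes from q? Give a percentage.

(δQ/Q)² = (-2·δq/q)² + (−½·δa/a)² + (-2·δr/r)² + (-3·δp/p)²
  q term: (-2×0.0461)² = 0.00850
  a term: (-0.5×0.0803)² = 0.00161
  r term: (-2×0.0380)² = 0.00576
  p term: (-3×0.109)² = 0.107
Total = 0.123. Share from q = 0.00850/0.123 = 0.0694.

6.94%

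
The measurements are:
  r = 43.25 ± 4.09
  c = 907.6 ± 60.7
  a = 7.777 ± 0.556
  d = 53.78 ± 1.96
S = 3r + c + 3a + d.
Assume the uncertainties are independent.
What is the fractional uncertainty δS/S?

Absolute uncertainties add in quadrature for a linear combination:
  (3·δr)² = 151;  (δc)² = 3680;  (3·δa)² = 2.78;  (δd)² = 3.84
δS = √(3840) = 62.0
S = 1114, so δS/S = 62.0/1114 = 0.0556.

0.0556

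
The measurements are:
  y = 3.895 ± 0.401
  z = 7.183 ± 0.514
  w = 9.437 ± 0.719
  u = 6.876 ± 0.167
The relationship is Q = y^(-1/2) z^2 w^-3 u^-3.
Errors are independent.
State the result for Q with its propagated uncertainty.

Q is a product of powers, so relative uncertainties combine in quadrature:
  (−½·δy/y)² = (-0.5×0.103)² = 0.00265;  (2·δz/z)² = (2×0.0716)² = 0.0205;  (-3·δw/w)² = (-3×0.0762)² = 0.0522;  (-3·δu/u)² = (-3×0.0243)² = 0.00531
δQ/Q = √(0.0807) = 0.284
Q = 9.569e-05, so δQ = 0.284 × 9.569e-05 = 2.72e-05.

(9.569 ± 2.72) × 10^-5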